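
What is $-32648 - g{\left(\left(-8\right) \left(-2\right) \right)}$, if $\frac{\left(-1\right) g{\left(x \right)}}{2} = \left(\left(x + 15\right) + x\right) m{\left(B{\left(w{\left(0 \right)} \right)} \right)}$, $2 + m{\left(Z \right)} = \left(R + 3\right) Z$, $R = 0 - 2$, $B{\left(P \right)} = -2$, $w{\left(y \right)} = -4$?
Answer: $-33024$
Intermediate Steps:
$R = -2$
$m{\left(Z \right)} = -2 + Z$ ($m{\left(Z \right)} = -2 + \left(-2 + 3\right) Z = -2 + 1 Z = -2 + Z$)
$g{\left(x \right)} = 120 + 16 x$ ($g{\left(x \right)} = - 2 \left(\left(x + 15\right) + x\right) \left(-2 - 2\right) = - 2 \left(\left(15 + x\right) + x\right) \left(-4\right) = - 2 \left(15 + 2 x\right) \left(-4\right) = - 2 \left(-60 - 8 x\right) = 120 + 16 x$)
$-32648 - g{\left(\left(-8\right) \left(-2\right) \right)} = -32648 - \left(120 + 16 \left(\left(-8\right) \left(-2\right)\right)\right) = -32648 - \left(120 + 16 \cdot 16\right) = -32648 - \left(120 + 256\right) = -32648 - 376 = -33024$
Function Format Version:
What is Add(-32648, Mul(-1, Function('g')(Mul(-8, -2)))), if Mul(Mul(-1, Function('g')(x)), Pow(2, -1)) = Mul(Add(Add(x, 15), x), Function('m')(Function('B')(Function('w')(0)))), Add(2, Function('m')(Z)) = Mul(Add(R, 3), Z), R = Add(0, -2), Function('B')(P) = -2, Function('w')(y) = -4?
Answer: -33024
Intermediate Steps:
R = -2
Function('m')(Z) = Add(-2, Z) (Function('m')(Z) = Add(-2, Mul(Add(-2, 3), Z)) = Add(-2, Mul(1, Z)) = Add(-2, Z))
Function('g')(x) = Add(120, Mul(16, x)) (Function('g')(x) = Mul(-2, Mul(Add(Add(x, 15), x), Add(-2, -2))) = Mul(-2, Mul(Add(Add(15, x), x), -4)) = Mul(-2, Mul(Add(15, Mul(2, x)), -4)) = Mul(-2, Add(-60, Mul(-8, x))) = Add(120, Mul(16, x)))
Add(-32648, Mul(-1, Function('g')(Mul(-8, -2)))) = Add(-32648, Mul(-1, Add(120, Mul(16, Mul(-8, -2))))) = Add(-32648, Mul(-1, Add(120, Mul(16, 16)))) = Add(-32648, Mul(-1, Add(120, 256))) = Add(-32648, Mul(-1, 376)) = Add(-32648, -376) = -33024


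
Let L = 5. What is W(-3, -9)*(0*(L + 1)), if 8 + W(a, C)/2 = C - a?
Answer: 0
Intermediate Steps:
W(a, C) = -16 - 2*a + 2*C (W(a, C) = -16 + 2*(C - a) = -16 + (-2*a + 2*C) = -16 - 2*a + 2*C)
W(-3, -9)*(0*(L + 1)) = (-16 - 2*(-3) + 2*(-9))*(0*(5 + 1)) = (-16 + 6 - 18)*(0*6) = -28*0 = 0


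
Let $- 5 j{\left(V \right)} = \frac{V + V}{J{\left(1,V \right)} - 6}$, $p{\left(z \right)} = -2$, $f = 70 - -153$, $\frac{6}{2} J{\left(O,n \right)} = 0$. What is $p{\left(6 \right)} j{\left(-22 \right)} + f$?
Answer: $\frac{3389}{15} \approx 225.93$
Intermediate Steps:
$J{\left(O,n \right)} = 0$ ($J{\left(O,n \right)} = \frac{1}{3} \cdot 0 = 0$)
$f = 223$ ($f = 70 + 153 = 223$)
$j{\left(V \right)} = \frac{V}{15}$ ($j{\left(V \right)} = - \frac{\left(V + V\right) \frac{1}{0 - 6}}{5} = - \frac{2 V \frac{1}{-6}}{5} = - \frac{2 V \left(- \frac{1}{6}\right)}{5} = - \frac{\left(- \frac{1}{3}\right) V}{5} = \frac{V}{15}$)
$p{\left(6 \right)} j{\left(-22 \right)} + f = - 2 \cdot \frac{1}{15} \left(-22\right) + 223 = \left(-2\right) \left(- \frac{22}{15}\right) + 223 = \frac{44}{15} + 223 = \frac{3389}{15}$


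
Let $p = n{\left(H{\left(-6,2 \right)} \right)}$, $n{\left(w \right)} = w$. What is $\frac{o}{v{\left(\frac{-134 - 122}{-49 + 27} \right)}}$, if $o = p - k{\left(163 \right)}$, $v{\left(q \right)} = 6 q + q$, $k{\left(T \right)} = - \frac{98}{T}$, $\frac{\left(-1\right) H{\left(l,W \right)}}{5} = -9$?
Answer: $\frac{81763}{146048} \approx 0.55984$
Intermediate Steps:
$H{\left(l,W \right)} = 45$ ($H{\left(l,W \right)} = \left(-5\right) \left(-9\right) = 45$)
$p = 45$
$v{\left(q \right)} = 7 q$
$o = \frac{7433}{163}$ ($o = 45 - - \frac{98}{163} = 45 + \frac{98}{163} = \frac{7433}{163} \approx 45.601$)
$\frac{o}{v{\left(\frac{-134 - 122}{-49 + 27} \right)}} = \frac{7433}{163 \cdot 7 \frac{-134 - 122}{-49 + 27}} = \frac{7433}{163 \cdot 7 \left(- \frac{256}{-22}\right)} = \frac{7433}{163 \cdot 7 \left(\left(-256\right) \left(- \frac{1}{22}\right)\right)} = \frac{7433}{163 \cdot 7 \cdot \frac{128}{11}} = \frac{7433}{163 \cdot \frac{896}{11}} = \frac{7433}{163} \cdot \frac{11}{896} = \frac{81763}{146048}$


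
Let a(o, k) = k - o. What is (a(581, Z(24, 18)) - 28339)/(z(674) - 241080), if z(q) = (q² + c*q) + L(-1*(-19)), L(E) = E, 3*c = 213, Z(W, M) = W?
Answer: -9632/87023 ≈ -0.11068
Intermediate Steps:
c = 71 (c = (⅓)*213 = 71)
z(q) = 19 + q² + 71*q (z(q) = (q² + 71*q) - 1*(-19) = (q² + 71*q) + 19 = 19 + q² + 71*q)
(a(581, Z(24, 18)) - 28339)/(z(674) - 241080) = ((24 - 1*581) - 28339)/((19 + 674² + 71*674) - 241080) = ((24 - 581) - 28339)/((19 + 454276 + 47854) - 241080) = (-557 - 28339)/(502149 - 241080) = -28896/261069 = -28896*1/261069 = -9632/87023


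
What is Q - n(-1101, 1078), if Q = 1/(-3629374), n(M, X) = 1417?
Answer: -5142822959/3629374 ≈ -1417.0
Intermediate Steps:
Q = -1/3629374 ≈ -2.7553e-7
Q - n(-1101, 1078) = -1/3629374 - 1*1417 = -1/3629374 - 1417 = -5142822959/3629374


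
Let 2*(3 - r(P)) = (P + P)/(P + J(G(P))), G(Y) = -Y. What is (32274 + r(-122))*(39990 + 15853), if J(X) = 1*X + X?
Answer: 1802500354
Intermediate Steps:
J(X) = 2*X (J(X) = X + X = 2*X)
r(P) = 4 (r(P) = 3 - (P + P)/(2*(P + 2*(-P))) = 3 - 2*P/(2*(P - 2*P)) = 3 - 2*P/(2*((-P))) = 3 - 2*P*(-1/P)/2 = 3 - 1/2*(-2) = 3 + 1 = 4)
(32274 + r(-122))*(39990 + 15853) = (32274 + 4)*(39990 + 15853) = 32278*55843 = 1802500354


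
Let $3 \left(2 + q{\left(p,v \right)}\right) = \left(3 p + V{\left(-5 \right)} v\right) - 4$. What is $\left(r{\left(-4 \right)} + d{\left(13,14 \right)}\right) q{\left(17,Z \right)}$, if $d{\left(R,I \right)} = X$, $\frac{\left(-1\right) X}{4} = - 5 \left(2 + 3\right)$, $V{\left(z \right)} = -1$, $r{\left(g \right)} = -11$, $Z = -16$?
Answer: $1691$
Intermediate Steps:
$X = 100$ ($X = - 4 \left(- 5 \left(2 + 3\right)\right) = - 4 \left(\left(-5\right) 5\right) = \left(-4\right) \left(-25\right) = 100$)
$d{\left(R,I \right)} = 100$
$q{\left(p,v \right)} = - \frac{10}{3} + p - \frac{v}{3}$ ($q{\left(p,v \right)} = -2 + \frac{\left(3 p - v\right) - 4}{3} = -2 + \frac{\left(- v + 3 p\right) - 4}{3} = -2 + \frac{-4 - v + 3 p}{3} = -2 - \left(\frac{4}{3} - p + \frac{v}{3}\right) = - \frac{10}{3} + p - \frac{v}{3}$)
$\left(r{\left(-4 \right)} + d{\left(13,14 \right)}\right) q{\left(17,Z \right)} = \left(-11 + 100\right) \left(- \frac{10}{3} + 17 - - \frac{16}{3}\right) = 89 \left(- \frac{10}{3} + 17 + \frac{16}{3}\right) = 89 \cdot 19 = 1691$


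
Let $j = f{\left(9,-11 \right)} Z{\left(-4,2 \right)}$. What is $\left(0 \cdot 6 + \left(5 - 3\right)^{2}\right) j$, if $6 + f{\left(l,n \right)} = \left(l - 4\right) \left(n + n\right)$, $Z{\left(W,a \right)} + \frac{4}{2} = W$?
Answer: $2784$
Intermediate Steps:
$Z{\left(W,a \right)} = -2 + W$
$f{\left(l,n \right)} = -6 + 2 n \left(-4 + l\right)$ ($f{\left(l,n \right)} = -6 + \left(l - 4\right) \left(n + n\right) = -6 + \left(-4 + l\right) 2 n = -6 + 2 n \left(-4 + l\right)$)
$j = 696$ ($j = \left(-6 - -88 + 2 \cdot 9 \left(-11\right)\right) \left(-2 - 4\right) = \left(-6 + 88 - 198\right) \left(-6\right) = \left(-116\right) \left(-6\right) = 696$)
$\left(0 \cdot 6 + \left(5 - 3\right)^{2}\right) j = \left(0 \cdot 6 + \left(5 - 3\right)^{2}\right) 696 = \left(0 + 2^{2}\right) 696 = \left(0 + 4\right) 696 = 4 \cdot 696 = 2784$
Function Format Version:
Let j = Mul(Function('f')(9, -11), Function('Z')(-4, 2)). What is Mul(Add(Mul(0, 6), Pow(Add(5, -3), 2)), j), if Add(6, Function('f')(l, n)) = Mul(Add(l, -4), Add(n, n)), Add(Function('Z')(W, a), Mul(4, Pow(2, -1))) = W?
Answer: 2784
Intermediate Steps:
Function('Z')(W, a) = Add(-2, W)
Function('f')(l, n) = Add(-6, Mul(2, n, Add(-4, l))) (Function('f')(l, n) = Add(-6, Mul(Add(l, -4), Add(n, n))) = Add(-6, Mul(Add(-4, l), Mul(2, n))) = Add(-6, Mul(2, n, Add(-4, l))))
j = 696 (j = Mul(Add(-6, Mul(-8, -11), Mul(2, 9, -11)), Add(-2, -4)) = Mul(Add(-6, 88, -198), -6) = Mul(-116, -6) = 696)
Mul(Add(Mul(0, 6), Pow(Add(5, -3), 2)), j) = Mul(Add(Mul(0, 6), Pow(Add(5, -3), 2)), 696) = Mul(Add(0, Pow(2, 2)), 696) = Mul(Add(0, 4), 696) = Mul(4, 696) = 2784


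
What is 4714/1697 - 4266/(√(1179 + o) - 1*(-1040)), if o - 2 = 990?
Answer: -187734598/140907001 + 4266*√2171/1079429 ≈ -1.1482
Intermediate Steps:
o = 992 (o = 2 + 990 = 992)
4714/1697 - 4266/(√(1179 + o) - 1*(-1040)) = 4714/1697 - 4266/(√(1179 + 992) - 1*(-1040)) = 4714*(1/1697) - 4266/(√2171 + 1040) = 4714/1697 - 4266/(1040 + √2171)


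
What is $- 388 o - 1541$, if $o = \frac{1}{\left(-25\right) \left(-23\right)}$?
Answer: $- \frac{886463}{575} \approx -1541.7$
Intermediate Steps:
$o = \frac{1}{575} \approx 0.0017391$
$- 388 o - 1541 = \left(-388\right) \frac{1}{575} - 1541 = - \frac{388}{575} - 1541 = - \frac{886463}{575}$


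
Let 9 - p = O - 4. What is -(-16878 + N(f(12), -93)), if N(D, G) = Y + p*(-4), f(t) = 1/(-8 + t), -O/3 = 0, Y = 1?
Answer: 16929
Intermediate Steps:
O = 0 (O = -3*0 = 0)
p = 13 (p = 9 - (0 - 4) = 9 - 1*(-4) = 9 + 4 = 13)
N(D, G) = -51 (N(D, G) = 1 + 13*(-4) = 1 - 52 = -51)
-(-16878 + N(f(12), -93)) = -(-16878 - 51) = -1*(-16929) = 16929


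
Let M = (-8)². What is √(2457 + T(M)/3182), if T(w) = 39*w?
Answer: √6221342985/1591 ≈ 49.576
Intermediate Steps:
M = 64
√(2457 + T(M)/3182) = √(2457 + (39*64)/3182) = √(2457 + 2496*(1/3182)) = √(2457 + 1248/1591) = √(3910335/1591) = √6221342985/1591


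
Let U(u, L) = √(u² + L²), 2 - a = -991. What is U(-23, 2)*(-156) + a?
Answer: 993 - 156*√533 ≈ -2608.5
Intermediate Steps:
a = 993 (a = 2 - 1*(-991) = 2 + 991 = 993)
U(u, L) = √(L² + u²)
U(-23, 2)*(-156) + a = √(2² + (-23)²)*(-156) + 993 = √(4 + 529)*(-156) + 993 = √533*(-156) + 993 = -156*√533 + 993 = 993 - 156*√533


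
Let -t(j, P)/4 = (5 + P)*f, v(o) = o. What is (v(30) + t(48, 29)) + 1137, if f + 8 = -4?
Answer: 2799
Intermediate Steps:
f = -12 (f = -8 - 4 = -12)
t(j, P) = 240 + 48*P (t(j, P) = -4*(5 + P)*(-12) = -4*(-60 - 12*P) = 240 + 48*P)
(v(30) + t(48, 29)) + 1137 = (30 + (240 + 48*29)) + 1137 = (30 + (240 + 1392)) + 1137 = (30 + 1632) + 1137 = 1662 + 1137 = 2799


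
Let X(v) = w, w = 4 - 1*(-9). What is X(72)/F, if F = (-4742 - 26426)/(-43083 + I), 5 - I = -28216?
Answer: 96603/15584 ≈ 6.1989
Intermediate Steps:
I = 28221 (I = 5 - 1*(-28216) = 5 + 28216 = 28221)
w = 13 (w = 4 + 9 = 13)
X(v) = 13
F = 15584/7431 (F = (-4742 - 26426)/(-43083 + 28221) = -31168/(-14862) = -31168*(-1/14862) = 15584/7431 ≈ 2.0972)
X(72)/F = 13/(15584/7431) = 13*(7431/15584) = 96603/15584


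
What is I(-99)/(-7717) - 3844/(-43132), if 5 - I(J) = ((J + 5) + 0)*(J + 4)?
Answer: 103654312/83212411 ≈ 1.2457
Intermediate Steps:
I(J) = 5 - (4 + J)*(5 + J) (I(J) = 5 - ((J + 5) + 0)*(J + 4) = 5 - ((5 + J) + 0)*(4 + J) = 5 - (5 + J)*(4 + J) = 5 - (4 + J)*(5 + J))
I(-99)/(-7717) - 3844/(-43132) = (-15 - 1*(-99)² - 9*(-99))/(-7717) - 3844/(-43132) = (-15 - 1*9801 + 891)*(-1/7717) - 3844*(-1/43132) = (-15 - 9801 + 891)*(-1/7717) + 961/10783 = -8925*(-1/7717) + 961/10783 = 8925/7717 + 961/10783 = 103654312/83212411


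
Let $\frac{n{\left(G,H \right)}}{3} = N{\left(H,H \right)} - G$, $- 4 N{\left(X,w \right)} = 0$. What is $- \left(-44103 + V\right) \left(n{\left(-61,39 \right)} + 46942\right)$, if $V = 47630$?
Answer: $-166209875$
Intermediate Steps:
$N{\left(X,w \right)} = 0$ ($N{\left(X,w \right)} = \left(- \frac{1}{4}\right) 0 = 0$)
$n{\left(G,H \right)} = - 3 G$ ($n{\left(G,H \right)} = 3 \left(0 - G\right) = 3 \left(- G\right) = - 3 G$)
$- \left(-44103 + V\right) \left(n{\left(-61,39 \right)} + 46942\right) = - \left(-44103 + 47630\right) \left(\left(-3\right) \left(-61\right) + 46942\right) = - 3527 \left(183 + 46942\right) = - 3527 \cdot 47125 = \left(-1\right) 166209875 = -166209875$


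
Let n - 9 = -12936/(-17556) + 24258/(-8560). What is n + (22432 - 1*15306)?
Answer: 580047669/81320 ≈ 7132.9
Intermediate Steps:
n = 561349/81320 (n = 9 + (-12936/(-17556) + 24258/(-8560)) = 9 + (-12936*(-1/17556) + 24258*(-1/8560)) = 9 + (14/19 - 12129/4280) = 9 - 170531/81320 = 561349/81320 ≈ 6.9030)
n + (22432 - 1*15306) = 561349/81320 + (22432 - 1*15306) = 561349/81320 + (22432 - 15306) = 561349/81320 + 7126 = 580047669/81320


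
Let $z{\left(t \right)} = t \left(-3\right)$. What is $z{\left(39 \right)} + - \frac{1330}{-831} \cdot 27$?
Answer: $- \frac{20439}{277} \approx -73.787$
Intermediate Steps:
$z{\left(t \right)} = - 3 t$
$z{\left(39 \right)} + - \frac{1330}{-831} \cdot 27 = \left(-3\right) 39 + - \frac{1330}{-831} \cdot 27 = -117 + \left(-1330\right) \left(- \frac{1}{831}\right) 27 = -117 + \frac{1330}{831} \cdot 27 = -117 + \frac{11970}{277} = - \frac{20439}{277}$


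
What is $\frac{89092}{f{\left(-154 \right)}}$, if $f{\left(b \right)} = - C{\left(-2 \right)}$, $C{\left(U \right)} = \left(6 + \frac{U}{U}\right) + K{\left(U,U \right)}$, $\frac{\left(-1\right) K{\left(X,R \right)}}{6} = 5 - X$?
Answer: $\frac{89092}{35} \approx 2545.5$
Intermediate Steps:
$K{\left(X,R \right)} = -30 + 6 X$ ($K{\left(X,R \right)} = - 6 \left(5 - X\right) = -30 + 6 X$)
$C{\left(U \right)} = -23 + 6 U$ ($C{\left(U \right)} = \left(6 + \frac{U}{U}\right) + \left(-30 + 6 U\right) = \left(6 + 1\right) + \left(-30 + 6 U\right) = 7 + \left(-30 + 6 U\right) = -23 + 6 U$)
$f{\left(b \right)} = 35$ ($f{\left(b \right)} = - (-23 + 6 \left(-2\right)) = - (-23 - 12) = \left(-1\right) \left(-35\right) = 35$)
$\frac{89092}{f{\left(-154 \right)}} = \frac{89092}{35}$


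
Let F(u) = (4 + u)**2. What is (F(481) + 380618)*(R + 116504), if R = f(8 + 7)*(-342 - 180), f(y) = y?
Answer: 66926122182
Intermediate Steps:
R = -7830 (R = (8 + 7)*(-342 - 180) = 15*(-522) = -7830)
(F(481) + 380618)*(R + 116504) = ((4 + 481)**2 + 380618)*(-7830 + 116504) = (485**2 + 380618)*108674 = (235225 + 380618)*108674 = 615843*108674 = 66926122182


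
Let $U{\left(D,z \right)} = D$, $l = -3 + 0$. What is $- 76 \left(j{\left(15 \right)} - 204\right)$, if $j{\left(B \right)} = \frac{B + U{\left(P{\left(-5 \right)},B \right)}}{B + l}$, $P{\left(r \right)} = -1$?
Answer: $\frac{46246}{3} \approx 15415.0$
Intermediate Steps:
$l = -3$
$j{\left(B \right)} = \frac{-1 + B}{-3 + B}$ ($j{\left(B \right)} = \frac{B - 1}{B - 3} = \frac{-1 + B}{-3 + B}$)
$- 76 \left(j{\left(15 \right)} - 204\right) = - 76 \left(\frac{-1 + 15}{-3 + 15} - 204\right) = - 76 \left(\frac{1}{12} \cdot 14 - 204\right) = - 76 \left(\frac{7}{6} - 204\right) = - \frac{76 \left(-1217\right)}{6} = \left(-1\right) \left(- \frac{46246}{3}\right) = \frac{46246}{3}$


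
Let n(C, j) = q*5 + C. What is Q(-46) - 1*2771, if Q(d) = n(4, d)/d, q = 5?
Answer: -127495/46 ≈ -2771.6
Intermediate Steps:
n(C, j) = 25 + C (n(C, j) = 5*5 + C = 25 + C)
Q(d) = 29/d (Q(d) = (25 + 4)/d = 29/d)
Q(-46) - 1*2771 = 29/(-46) - 1*2771 = 29*(-1/46) - 2771 = -29/46 - 2771 = -127495/46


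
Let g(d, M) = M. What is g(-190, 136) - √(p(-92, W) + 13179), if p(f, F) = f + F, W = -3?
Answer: 136 - 2*√3271 ≈ 21.615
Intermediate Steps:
p(f, F) = F + f
g(-190, 136) - √(p(-92, W) + 13179) = 136 - √((-3 - 92) + 13179) = 136 - √(-95 + 13179) = 136 - √13084 = 136 - 2*√3271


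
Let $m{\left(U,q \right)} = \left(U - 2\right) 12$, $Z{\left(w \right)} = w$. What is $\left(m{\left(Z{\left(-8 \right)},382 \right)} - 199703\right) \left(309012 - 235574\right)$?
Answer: $-14674601474$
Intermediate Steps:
$m{\left(U,q \right)} = -24 + 12 U$ ($m{\left(U,q \right)} = \left(-2 + U\right) 12 = -24 + 12 U$)
$\left(m{\left(Z{\left(-8 \right)},382 \right)} - 199703\right) \left(309012 - 235574\right) = \left(\left(-24 + 12 \left(-8\right)\right) - 199703\right) \left(309012 - 235574\right) = \left(\left(-24 - 96\right) - 199703\right) 73438 = \left(-120 - 199703\right) 73438 = \left(-199823\right) 73438 = -14674601474$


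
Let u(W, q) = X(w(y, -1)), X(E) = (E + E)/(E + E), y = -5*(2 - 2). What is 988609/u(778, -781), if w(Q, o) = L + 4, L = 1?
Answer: 988609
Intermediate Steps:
y = 0 (y = -5*0 = 0)
w(Q, o) = 5 (w(Q, o) = 1 + 4 = 5)
X(E) = 1 (X(E) = (2*E)/((2*E)) = (2*E)*(1/(2*E)) = 1)
u(W, q) = 1
988609/u(778, -781) = 988609/1 = 988609*1 = 988609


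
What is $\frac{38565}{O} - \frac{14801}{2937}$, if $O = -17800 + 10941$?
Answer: $- \frac{214785464}{20144883} \approx -10.662$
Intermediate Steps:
$O = -6859$
$\frac{38565}{O} - \frac{14801}{2937} = \frac{38565}{-6859} - \frac{14801}{2937} = 38565 \left(- \frac{1}{6859}\right) - \frac{14801}{2937} = - \frac{38565}{6859} - \frac{14801}{2937} = - \frac{214785464}{20144883}$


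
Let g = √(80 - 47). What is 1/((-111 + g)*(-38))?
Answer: 37/155648 + √33/466944 ≈ 0.00025002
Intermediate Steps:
g = √33 ≈ 5.7446
1/((-111 + g)*(-38)) = 1/((-111 + √33)*(-38)) = 1/(4218 - 38*√33)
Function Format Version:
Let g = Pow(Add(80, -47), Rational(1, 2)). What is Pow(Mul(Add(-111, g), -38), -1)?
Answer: Add(Rational(37, 155648), Mul(Rational(1, 466944), Pow(33, Rational(1, 2)))) ≈ 0.00025002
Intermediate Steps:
g = Pow(33, Rational(1, 2)) ≈ 5.7446
Pow(Mul(Add(-111, g), -38), -1) = Pow(Mul(Add(-111, Pow(33, Rational(1, 2))), -38), -1) = Pow(Add(4218, Mul(-38, Pow(33, Rational(1, 2)))), -1)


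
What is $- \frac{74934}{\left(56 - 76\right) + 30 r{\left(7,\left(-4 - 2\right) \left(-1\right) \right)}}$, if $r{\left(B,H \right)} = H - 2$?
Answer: $- \frac{37467}{50} \approx -749.34$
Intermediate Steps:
$r{\left(B,H \right)} = -2 + H$
$- \frac{74934}{\left(56 - 76\right) + 30 r{\left(7,\left(-4 - 2\right) \left(-1\right) \right)}} = - \frac{74934}{\left(56 - 76\right) + 30 \left(-2 + \left(-4 - 2\right) \left(-1\right)\right)} = - \frac{74934}{-20 + 30 \left(-2 - -6\right)} = - \frac{74934}{-20 + 30 \left(-2 + 6\right)} = - \frac{74934}{-20 + 30 \cdot 4} = - \frac{74934}{-20 + 120} = - \frac{74934}{100} = \left(-74934\right) \frac{1}{100} = - \frac{37467}{50}$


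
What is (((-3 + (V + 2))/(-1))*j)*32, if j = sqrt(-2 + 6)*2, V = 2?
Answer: -128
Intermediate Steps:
j = 4 (j = sqrt(4)*2 = 2*2 = 4)
(((-3 + (V + 2))/(-1))*j)*32 = (((-3 + (2 + 2))/(-1))*4)*32 = (-(-3 + 4)*4)*32 = (-1*1*4)*32 = -1*4*32 = -4*32 = -128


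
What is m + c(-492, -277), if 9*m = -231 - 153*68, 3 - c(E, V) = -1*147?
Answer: -3095/3 ≈ -1031.7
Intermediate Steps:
c(E, V) = 150 (c(E, V) = 3 - (-1)*147 = 3 - 1*(-147) = 3 + 147 = 150)
m = -3545/3 (m = (-231 - 153*68)/9 = (-231 - 10404)/9 = (⅑)*(-10635) = -3545/3 ≈ -1181.7)
m + c(-492, -277) = -3545/3 + 150 = -3095/3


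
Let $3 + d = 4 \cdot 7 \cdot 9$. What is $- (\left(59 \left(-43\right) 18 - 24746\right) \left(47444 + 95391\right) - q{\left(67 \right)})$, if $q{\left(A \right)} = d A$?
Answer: $10057314703$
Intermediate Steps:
$d = 249$ ($d = -3 + 4 \cdot 7 \cdot 9 = -3 + 28 \cdot 9 = -3 + 252 = 249$)
$q{\left(A \right)} = 249 A$
$- (\left(59 \left(-43\right) 18 - 24746\right) \left(47444 + 95391\right) - q{\left(67 \right)}) = - (\left(59 \left(-43\right) 18 - 24746\right) \left(47444 + 95391\right) - 249 \cdot 67) = - (\left(\left(-2537\right) 18 - 24746\right) 142835 - 16683) = - (\left(-45666 - 24746\right) 142835 - 16683) = - (\left(-70412\right) 142835 - 16683) = - (-10057298020 - 16683) = \left(-1\right) \left(-10057314703\right) = 10057314703$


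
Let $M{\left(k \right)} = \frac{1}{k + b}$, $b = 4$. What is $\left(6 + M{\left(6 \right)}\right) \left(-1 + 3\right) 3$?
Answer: $\frac{183}{5} \approx 36.6$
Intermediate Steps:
$M{\left(k \right)} = \frac{1}{4 + k}$ ($M{\left(k \right)} = \frac{1}{k + 4} = \frac{1}{4 + k}$)
$\left(6 + M{\left(6 \right)}\right) \left(-1 + 3\right) 3 = \left(6 + \frac{1}{4 + 6}\right) \left(-1 + 3\right) 3 = \left(6 + \frac{1}{10}\right) 2 \cdot 3 = \left(6 + \frac{1}{10}\right) 6 = \frac{61}{10} \cdot 6 = \frac{183}{5}$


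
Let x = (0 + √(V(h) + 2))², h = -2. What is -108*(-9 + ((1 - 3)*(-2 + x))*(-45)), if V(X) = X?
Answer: 20412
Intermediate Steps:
x = 0 (x = (0 + √(-2 + 2))² = (0 + √0)² = (0 + 0)² = 0² = 0)
-108*(-9 + ((1 - 3)*(-2 + x))*(-45)) = -108*(-9 + ((1 - 3)*(-2 + 0))*(-45)) = -108*(-9 - 2*(-2)*(-45)) = -108*(-9 + 4*(-45)) = -108*(-9 - 180) = -108*(-189) = 20412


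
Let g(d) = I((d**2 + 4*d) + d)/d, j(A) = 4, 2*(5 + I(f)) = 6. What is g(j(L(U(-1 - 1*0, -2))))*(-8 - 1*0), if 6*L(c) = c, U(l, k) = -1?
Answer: 4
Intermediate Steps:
I(f) = -2 (I(f) = -5 + (1/2)*6 = -5 + 3 = -2)
L(c) = c/6
g(d) = -2/d
g(j(L(U(-1 - 1*0, -2))))*(-8 - 1*0) = (-2/4)*(-8 - 1*0) = (-2*1/4)*(-8 + 0) = -1/2*(-8) = 4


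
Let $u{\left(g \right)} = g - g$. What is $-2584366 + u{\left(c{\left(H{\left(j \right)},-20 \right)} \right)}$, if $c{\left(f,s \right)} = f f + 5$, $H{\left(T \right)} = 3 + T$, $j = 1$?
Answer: $-2584366$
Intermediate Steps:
$c{\left(f,s \right)} = 5 + f^{2}$ ($c{\left(f,s \right)} = f^{2} + 5 = 5 + f^{2}$)
$u{\left(g \right)} = 0$
$-2584366 + u{\left(c{\left(H{\left(j \right)},-20 \right)} \right)} = -2584366 + 0 = -2584366$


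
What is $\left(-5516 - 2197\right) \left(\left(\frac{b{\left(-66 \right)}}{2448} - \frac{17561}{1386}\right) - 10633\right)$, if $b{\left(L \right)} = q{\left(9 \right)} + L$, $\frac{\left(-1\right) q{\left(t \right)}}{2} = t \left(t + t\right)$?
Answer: $\frac{859869361979}{10472} \approx 8.2111 \cdot 10^{7}$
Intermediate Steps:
$q{\left(t \right)} = - 4 t^{2}$ ($q{\left(t \right)} = - 2 t \left(t + t\right) = - 2 t 2 t = - 2 \cdot 2 t^{2} = - 4 t^{2}$)
$b{\left(L \right)} = -324 + L$ ($b{\left(L \right)} = - 4 \cdot 9^{2} + L = \left(-4\right) 81 + L = -324 + L$)
$\left(-5516 - 2197\right) \left(\left(\frac{b{\left(-66 \right)}}{2448} - \frac{17561}{1386}\right) - 10633\right) = \left(-5516 - 2197\right) \left(\left(\frac{-324 - 66}{2448} - \frac{17561}{1386}\right) - 10633\right) = - 7713 \left(\left(\left(-390\right) \frac{1}{2448} - \frac{17561}{1386}\right) - 10633\right) = - 7713 \left(\left(- \frac{65}{408} - \frac{17561}{1386}\right) - 10633\right) = - 7713 \left(- \frac{1209163}{94248} - 10633\right) = \left(-7713\right) \left(- \frac{1003348147}{94248}\right) = \frac{859869361979}{10472}$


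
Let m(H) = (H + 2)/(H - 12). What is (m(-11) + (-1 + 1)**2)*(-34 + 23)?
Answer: -99/23 ≈ -4.3043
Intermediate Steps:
m(H) = (2 + H)/(-12 + H)
(m(-11) + (-1 + 1)**2)*(-34 + 23) = ((2 - 11)/(-12 - 11) + (-1 + 1)**2)*(-34 + 23) = (-9/(-23) + 0**2)*(-11) = (-1/23*(-9) + 0)*(-11) = (9/23 + 0)*(-11) = (9/23)*(-11) = -99/23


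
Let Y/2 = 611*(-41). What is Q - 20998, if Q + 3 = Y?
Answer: -71103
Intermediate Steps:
Y = -50102 (Y = 2*(611*(-41)) = 2*(-25051) = -50102)
Q = -50105 (Q = -3 - 50102 = -50105)
Q - 20998 = -50105 - 20998 = -71103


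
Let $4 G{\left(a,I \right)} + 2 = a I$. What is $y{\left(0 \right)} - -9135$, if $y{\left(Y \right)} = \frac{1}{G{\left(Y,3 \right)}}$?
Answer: $9133$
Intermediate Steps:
$G{\left(a,I \right)} = - \frac{1}{2} + \frac{I a}{4}$ ($G{\left(a,I \right)} = - \frac{1}{2} + \frac{a I}{4} = - \frac{1}{2} + \frac{I a}{4}$)
$y{\left(Y \right)} = \frac{1}{- \frac{1}{2} + \frac{3 Y}{4}}$ ($y{\left(Y \right)} = \frac{1}{- \frac{1}{2} + \frac{1}{4} \cdot 3 Y} = \frac{1}{- \frac{1}{2} + \frac{3 Y}{4}}$)
$y{\left(0 \right)} - -9135 = \frac{4}{-2 + 3 \cdot 0} - -9135 = \frac{4}{-2 + 0} + 9135 = \frac{4}{-2} + 9135 = 4 \left(- \frac{1}{2}\right) + 9135 = -2 + 9135 = 9133$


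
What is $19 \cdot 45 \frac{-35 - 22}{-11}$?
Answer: $\frac{48735}{11} \approx 4430.5$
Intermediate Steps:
$19 \cdot 45 \frac{-35 - 22}{-11} = 855 \left(-35 - 22\right) \left(- \frac{1}{11}\right) = 855 \left(\left(-57\right) \left(- \frac{1}{11}\right)\right) = 855 \cdot \frac{57}{11} = \frac{48735}{11}$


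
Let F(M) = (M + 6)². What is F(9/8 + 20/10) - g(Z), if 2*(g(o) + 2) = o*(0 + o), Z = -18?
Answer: -4911/64 ≈ -76.734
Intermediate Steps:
g(o) = -2 + o²/2 (g(o) = -2 + (o*(0 + o))/2 = -2 + (o*o)/2 = -2 + o²/2)
F(M) = (6 + M)²
F(9/8 + 20/10) - g(Z) = (6 + (9/8 + 20/10))² - (-2 + (½)*(-18)²) = (6 + (9*(⅛) + 20*(⅒)))² - (-2 + (½)*324) = (6 + (9/8 + 2))² - (-2 + 162) = (6 + 25/8)² - 1*160 = (73/8)² - 160 = 5329/64 - 160 = -4911/64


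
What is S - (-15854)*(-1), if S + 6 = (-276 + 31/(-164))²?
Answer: 1625066465/26896 ≈ 60420.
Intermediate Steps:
S = 2051475649/26896 (S = -6 + (-276 + 31/(-164))² = -6 + (-276 + 31*(-1/164))² = -6 + (-276 - 31/164)² = -6 + (-45295/164)² = -6 + 2051637025/26896 = 2051475649/26896 ≈ 76274.)
S - (-15854)*(-1) = 2051475649/26896 - (-15854)*(-1) = 2051475649/26896 - 1*15854 = 2051475649/26896 - 15854 = 1625066465/26896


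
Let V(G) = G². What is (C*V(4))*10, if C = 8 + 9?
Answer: 2720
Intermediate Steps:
C = 17
(C*V(4))*10 = (17*4²)*10 = (17*16)*10 = 272*10 = 2720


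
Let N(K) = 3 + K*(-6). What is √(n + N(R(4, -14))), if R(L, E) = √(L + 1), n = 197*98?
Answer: √(19309 - 6*√5) ≈ 138.91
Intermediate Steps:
n = 19306
R(L, E) = √(1 + L)
N(K) = 3 - 6*K
√(n + N(R(4, -14))) = √(19306 + (3 - 6*√(1 + 4))) = √(19306 + (3 - 6*√5)) = √(19309 - 6*√5)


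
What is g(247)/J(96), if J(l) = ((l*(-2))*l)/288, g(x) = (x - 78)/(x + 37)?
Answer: -169/18176 ≈ -0.0092980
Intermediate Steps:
g(x) = (-78 + x)/(37 + x)
J(l) = -l²/144 (J(l) = ((-2*l)*l)*(1/288) = -2*l²*(1/288) = -l²/144)
g(247)/J(96) = ((-78 + 247)/(37 + 247))/((-1/144*96²)) = (169/284)/((-1/144*9216)) = ((1/284)*169)/(-64) = (169/284)*(-1/64) = -169/18176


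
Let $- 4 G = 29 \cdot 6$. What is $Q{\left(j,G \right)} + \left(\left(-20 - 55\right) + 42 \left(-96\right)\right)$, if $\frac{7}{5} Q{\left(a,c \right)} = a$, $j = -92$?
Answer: $- \frac{29209}{7} \approx -4172.7$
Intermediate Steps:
$G = - \frac{87}{2}$ ($G = - \frac{29 \cdot 6}{4} = \left(- \frac{1}{4}\right) 174 = - \frac{87}{2} \approx -43.5$)
$Q{\left(a,c \right)} = \frac{5 a}{7}$
$Q{\left(j,G \right)} + \left(\left(-20 - 55\right) + 42 \left(-96\right)\right) = \frac{5}{7} \left(-92\right) + \left(\left(-20 - 55\right) + 42 \left(-96\right)\right) = - \frac{460}{7} - 4107 = - \frac{29209}{7}$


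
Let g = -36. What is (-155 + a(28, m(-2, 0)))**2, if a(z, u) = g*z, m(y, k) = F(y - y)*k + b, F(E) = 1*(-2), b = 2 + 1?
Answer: 1352569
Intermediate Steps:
b = 3
F(E) = -2
m(y, k) = 3 - 2*k (m(y, k) = -2*k + 3 = 3 - 2*k)
a(z, u) = -36*z
(-155 + a(28, m(-2, 0)))**2 = (-155 - 36*28)**2 = (-155 - 1008)**2 = (-1163)**2 = 1352569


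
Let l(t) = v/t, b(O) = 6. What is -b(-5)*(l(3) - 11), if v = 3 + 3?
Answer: 54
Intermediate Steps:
v = 6
l(t) = 6/t
-b(-5)*(l(3) - 11) = -6*(6/3 - 11) = -6*(6*(1/3) - 11) = -6*(2 - 11) = -6*(-9) = -1*(-54) = 54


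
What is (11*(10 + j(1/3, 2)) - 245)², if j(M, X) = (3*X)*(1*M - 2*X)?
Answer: 142129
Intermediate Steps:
j(M, X) = 3*X*(M - 2*X) (j(M, X) = (3*X)*(M - 2*X) = 3*X*(M - 2*X))
(11*(10 + j(1/3, 2)) - 245)² = (11*(10 + 3*2*(1/3 - 2*2)) - 245)² = (11*(10 + 3*2*(⅓ - 4)) - 245)² = (11*(10 + 3*2*(-11/3)) - 245)² = (11*(10 - 22) - 245)² = (11*(-12) - 245)² = (-132 - 245)² = (-377)² = 142129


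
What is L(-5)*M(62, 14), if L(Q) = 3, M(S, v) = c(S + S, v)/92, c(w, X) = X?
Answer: 21/46 ≈ 0.45652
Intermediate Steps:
M(S, v) = v/92
L(-5)*M(62, 14) = 3*((1/92)*14) = 3*(7/46) = 21/46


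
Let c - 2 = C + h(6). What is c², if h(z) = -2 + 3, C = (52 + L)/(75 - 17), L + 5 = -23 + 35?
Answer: 54289/3364 ≈ 16.138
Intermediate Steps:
L = 7 (L = -5 + (-23 + 35) = -5 + 12 = 7)
C = 59/58 (C = (52 + 7)/(75 - 17) = 59/58 ≈ 1.0172)
h(z) = 1
c = 233/58 (c = 2 + (59/58 + 1) = 2 + 117/58 = 233/58 ≈ 4.0172)
c² = (233/58)² = 54289/3364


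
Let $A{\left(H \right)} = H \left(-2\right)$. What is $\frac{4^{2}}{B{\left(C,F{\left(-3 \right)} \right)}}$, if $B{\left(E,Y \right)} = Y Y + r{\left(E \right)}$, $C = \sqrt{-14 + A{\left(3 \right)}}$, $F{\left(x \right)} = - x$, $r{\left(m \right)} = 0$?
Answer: $\frac{16}{9} \approx 1.7778$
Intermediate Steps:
$A{\left(H \right)} = - 2 H$
$C = 2 i \sqrt{5}$ ($C = \sqrt{-14 - 6} = \sqrt{-20} = 2 i \sqrt{5} \approx 4.4721 i$)
$B{\left(E,Y \right)} = Y^{2}$ ($B{\left(E,Y \right)} = Y Y + 0 = Y^{2} + 0 = Y^{2}$)
$\frac{4^{2}}{B{\left(C,F{\left(-3 \right)} \right)}} = \frac{4^{2}}{\left(\left(-1\right) \left(-3\right)\right)^{2}} = \frac{16}{3^{2}} = \frac{16}{9}$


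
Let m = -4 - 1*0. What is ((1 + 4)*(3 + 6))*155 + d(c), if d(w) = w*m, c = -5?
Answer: 6995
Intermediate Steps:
m = -4 (m = -4 + 0 = -4)
d(w) = -4*w (d(w) = w*(-4) = -4*w)
((1 + 4)*(3 + 6))*155 + d(c) = ((1 + 4)*(3 + 6))*155 - 4*(-5) = (5*9)*155 + 20 = 45*155 + 20 = 6975 + 20 = 6995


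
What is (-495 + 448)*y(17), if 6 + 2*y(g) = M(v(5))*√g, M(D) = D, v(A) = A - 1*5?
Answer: 141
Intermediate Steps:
v(A) = -5 + A (v(A) = A - 5 = -5 + A)
y(g) = -3 (y(g) = -3 + ((-5 + 5)*√g)/2 = -3 + (0*√g)/2 = -3 + (½)*0 = -3 + 0 = -3)
(-495 + 448)*y(17) = (-495 + 448)*(-3) = -47*(-3) = 141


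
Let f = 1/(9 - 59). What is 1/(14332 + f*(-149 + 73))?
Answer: 25/358338 ≈ 6.9767e-5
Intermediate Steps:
f = -1/50 (f = 1/(-50) = -1/50 ≈ -0.020000)
1/(14332 + f*(-149 + 73)) = 1/(14332 - (-149 + 73)/50) = 1/(14332 - 1/50*(-76)) = 1/(14332 + 38/25) = 1/(358338/25) = 25/358338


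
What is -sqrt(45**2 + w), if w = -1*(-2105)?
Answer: -sqrt(4130) ≈ -64.265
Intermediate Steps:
w = 2105
-sqrt(45**2 + w) = -sqrt(45**2 + 2105) = -sqrt(2025 + 2105) = -sqrt(4130)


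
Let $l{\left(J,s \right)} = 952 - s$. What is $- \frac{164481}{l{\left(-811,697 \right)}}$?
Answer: $- \frac{54827}{85} \approx -645.02$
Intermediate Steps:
$- \frac{164481}{l{\left(-811,697 \right)}} = - \frac{164481}{952 - 697} = - \frac{164481}{255} = \left(-164481\right) \frac{1}{255} = - \frac{54827}{85}$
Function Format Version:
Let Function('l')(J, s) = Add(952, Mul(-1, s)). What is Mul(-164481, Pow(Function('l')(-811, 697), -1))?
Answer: Rational(-54827, 85) ≈ -645.02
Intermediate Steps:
Mul(-164481, Pow(Function('l')(-811, 697), -1)) = Mul(-164481, Pow(Add(952, Mul(-1, 697)), -1)) = Mul(-164481, Pow(Add(952, -697), -1)) = Mul(-164481, Pow(255, -1)) = Mul(-164481, Rational(1, 255)) = Rational(-54827, 85)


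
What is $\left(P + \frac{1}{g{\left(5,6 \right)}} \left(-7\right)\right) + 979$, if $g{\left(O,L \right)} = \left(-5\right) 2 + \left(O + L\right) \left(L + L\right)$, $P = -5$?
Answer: $\frac{118821}{122} \approx 973.94$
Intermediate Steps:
$g{\left(O,L \right)} = -10 + 2 L \left(L + O\right)$ ($g{\left(O,L \right)} = -10 + \left(L + O\right) 2 L = -10 + 2 L \left(L + O\right)$)
$\left(P + \frac{1}{g{\left(5,6 \right)}} \left(-7\right)\right) + 979 = \left(-5 + \frac{1}{-10 + 2 \cdot 6^{2} + 2 \cdot 6 \cdot 5} \left(-7\right)\right) + 979 = \left(-5 + \frac{1}{-10 + 2 \cdot 36 + 60} \left(-7\right)\right) + 979 = \left(-5 + \frac{1}{-10 + 72 + 60} \left(-7\right)\right) + 979 = \left(-5 + \frac{1}{122} \left(-7\right)\right) + 979 = \left(-5 - \frac{7}{122}\right) + 979 = - \frac{617}{122} + 979 = \frac{118821}{122}$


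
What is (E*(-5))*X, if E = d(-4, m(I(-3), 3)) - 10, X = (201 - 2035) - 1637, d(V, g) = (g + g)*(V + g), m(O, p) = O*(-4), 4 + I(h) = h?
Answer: 23151570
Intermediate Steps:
I(h) = -4 + h
m(O, p) = -4*O
d(V, g) = 2*g*(V + g) (d(V, g) = (2*g)*(V + g) = 2*g*(V + g))
X = -3471 (X = -1834 - 1637 = -3471)
E = 1334 (E = 2*(-4*(-4 - 3))*(-4 - 4*(-4 - 3)) - 10 = 2*(-4*(-7))*(-4 - 4*(-7)) - 10 = 2*28*(-4 + 28) - 10 = 2*28*24 - 10 = 1344 - 10 = 1334)
(E*(-5))*X = (1334*(-5))*(-3471) = -6670*(-3471) = 23151570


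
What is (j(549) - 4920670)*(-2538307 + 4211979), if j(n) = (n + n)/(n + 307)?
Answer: -881207643514198/107 ≈ -8.2356e+12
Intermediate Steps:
j(n) = 2*n/(307 + n) (j(n) = (2*n)/(307 + n) = 2*n/(307 + n))
(j(549) - 4920670)*(-2538307 + 4211979) = (2*549/(307 + 549) - 4920670)*(-2538307 + 4211979) = (2*549/856 - 4920670)*1673672 = (2*549*(1/856) - 4920670)*1673672 = (549/428 - 4920670)*1673672 = -2106046211/428*1673672 = -881207643514198/107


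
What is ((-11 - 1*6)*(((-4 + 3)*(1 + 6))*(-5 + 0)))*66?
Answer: -39270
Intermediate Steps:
((-11 - 1*6)*(((-4 + 3)*(1 + 6))*(-5 + 0)))*66 = ((-11 - 6)*(-1*7*(-5)))*66 = -(-119)*(-5)*66 = -17*35*66 = -595*66 = -39270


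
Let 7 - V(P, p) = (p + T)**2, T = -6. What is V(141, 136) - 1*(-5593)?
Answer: -11300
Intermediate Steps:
V(P, p) = 7 - (-6 + p)**2 (V(P, p) = 7 - (p - 6)**2 = 7 - (-6 + p)**2)
V(141, 136) - 1*(-5593) = (7 - (-6 + 136)**2) - 1*(-5593) = (7 - 1*130**2) + 5593 = (7 - 1*16900) + 5593 = (7 - 16900) + 5593 = -16893 + 5593 = -11300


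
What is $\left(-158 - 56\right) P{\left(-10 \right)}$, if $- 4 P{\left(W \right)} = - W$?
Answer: $535$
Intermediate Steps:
$P{\left(W \right)} = \frac{W}{4}$ ($P{\left(W \right)} = - \frac{\left(-1\right) W}{4} = \frac{W}{4}$)
$\left(-158 - 56\right) P{\left(-10 \right)} = \left(-158 - 56\right) \frac{1}{4} \left(-10\right) = \left(-214\right) \left(- \frac{5}{2}\right) = 535$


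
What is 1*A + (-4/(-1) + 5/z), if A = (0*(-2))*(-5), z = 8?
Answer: 37/8 ≈ 4.6250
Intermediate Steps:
A = 0 (A = 0*(-5) = 0)
1*A + (-4/(-1) + 5/z) = 1*0 + (-4/(-1) + 5/8) = 0 + (-4*(-1) + 5*(⅛)) = 0 + (4 + 5/8) = 0 + 37/8 = 37/8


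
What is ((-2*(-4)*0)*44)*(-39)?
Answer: 0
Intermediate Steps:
((-2*(-4)*0)*44)*(-39) = ((8*0)*44)*(-39) = (0*44)*(-39) = 0*(-39) = 0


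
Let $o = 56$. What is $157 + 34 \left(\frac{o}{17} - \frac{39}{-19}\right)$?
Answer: $\frac{6437}{19} \approx 338.79$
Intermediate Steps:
$157 + 34 \left(\frac{o}{17} - \frac{39}{-19}\right) = 157 + 34 \left(\frac{56}{17} - \frac{39}{-19}\right) = 157 + 34 \left(56 \cdot \frac{1}{17} - - \frac{39}{19}\right) = 157 + 34 \left(\frac{56}{17} + \frac{39}{19}\right) = 157 + 34 \cdot \frac{1727}{323} = 157 + \frac{3454}{19} = \frac{6437}{19}$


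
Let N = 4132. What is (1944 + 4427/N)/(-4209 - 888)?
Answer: -8037035/21060804 ≈ -0.38161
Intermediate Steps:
(1944 + 4427/N)/(-4209 - 888) = (1944 + 4427/4132)/(-4209 - 888) = (1944 + 4427*(1/4132))/(-5097) = (1944 + 4427/4132)*(-1/5097) = (8037035/4132)*(-1/5097) = -8037035/21060804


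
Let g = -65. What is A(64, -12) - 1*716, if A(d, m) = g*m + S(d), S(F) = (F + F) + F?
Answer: 256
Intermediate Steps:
S(F) = 3*F (S(F) = 2*F + F = 3*F)
A(d, m) = -65*m + 3*d
A(64, -12) - 1*716 = (-65*(-12) + 3*64) - 1*716 = (780 + 192) - 716 = 972 - 716 = 256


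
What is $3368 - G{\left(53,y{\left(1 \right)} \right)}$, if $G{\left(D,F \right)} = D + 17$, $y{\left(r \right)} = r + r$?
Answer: $3298$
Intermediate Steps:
$y{\left(r \right)} = 2 r$
$G{\left(D,F \right)} = 17 + D$
$3368 - G{\left(53,y{\left(1 \right)} \right)} = 3368 - \left(17 + 53\right) = 3368 - 70 = 3298$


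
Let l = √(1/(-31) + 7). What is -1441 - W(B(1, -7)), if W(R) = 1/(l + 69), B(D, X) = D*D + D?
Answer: -70789838/49125 + 2*√186/49125 ≈ -1441.0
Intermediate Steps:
l = 6*√186/31 (l = √(-1/31 + 7) = √(216/31) = 6*√186/31 ≈ 2.6396)
B(D, X) = D + D² (B(D, X) = D² + D = D + D²)
W(R) = 1/(69 + 6*√186/31) (W(R) = 1/(6*√186/31 + 69) = 1/(69 + 6*√186/31))
-1441 - W(B(1, -7)) = -1441 - (713/49125 - 2*√186/49125) = -1441 + (-713/49125 + 2*√186/49125) = -70789838/49125 + 2*√186/49125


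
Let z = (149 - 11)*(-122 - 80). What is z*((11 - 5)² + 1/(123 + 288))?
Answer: -137493724/137 ≈ -1.0036e+6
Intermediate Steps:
z = -27876 (z = 138*(-202) = -27876)
z*((11 - 5)² + 1/(123 + 288)) = -27876*((11 - 5)² + 1/(123 + 288)) = -27876*(6² + 1/411) = -27876*(36 + 1/411) = -27876*14797/411 = -137493724/137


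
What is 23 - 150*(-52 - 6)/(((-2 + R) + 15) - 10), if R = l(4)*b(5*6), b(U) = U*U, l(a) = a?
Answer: 30523/1201 ≈ 25.415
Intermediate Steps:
b(U) = U²
R = 3600 (R = 4*(5*6)² = 4*30² = 4*900 = 3600)
23 - 150*(-52 - 6)/(((-2 + R) + 15) - 10) = 23 - 150*(-52 - 6)/(((-2 + 3600) + 15) - 10) = 23 - (-8700)/((3598 + 15) - 10) = 23 - (-8700)/(3613 - 10) = 23 - (-8700)/3603 = 23 - 150*(-58/3603) = 23 + 2900/1201 = 30523/1201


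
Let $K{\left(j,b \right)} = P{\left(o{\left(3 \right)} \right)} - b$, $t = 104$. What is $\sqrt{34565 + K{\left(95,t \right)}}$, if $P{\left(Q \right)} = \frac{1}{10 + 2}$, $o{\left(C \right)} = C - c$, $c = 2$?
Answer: $\frac{\sqrt{1240599}}{6} \approx 185.64$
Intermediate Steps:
$o{\left(C \right)} = -2 + C$ ($o{\left(C \right)} = C - 2 = -2 + C$)
$P{\left(Q \right)} = \frac{1}{12}$
$K{\left(j,b \right)} = \frac{1}{12} - b$
$\sqrt{34565 + K{\left(95,t \right)}} = \sqrt{34565 + \left(\frac{1}{12} - 104\right)} = \sqrt{34565 - \frac{1247}{12}} = \sqrt{\frac{413533}{12}} = \frac{\sqrt{1240599}}{6}$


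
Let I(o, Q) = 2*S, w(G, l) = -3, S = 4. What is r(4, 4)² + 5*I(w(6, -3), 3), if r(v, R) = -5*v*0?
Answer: 40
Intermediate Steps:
r(v, R) = 0
I(o, Q) = 8 (I(o, Q) = 2*4 = 8)
r(4, 4)² + 5*I(w(6, -3), 3) = 0² + 5*8 = 0 + 40 = 40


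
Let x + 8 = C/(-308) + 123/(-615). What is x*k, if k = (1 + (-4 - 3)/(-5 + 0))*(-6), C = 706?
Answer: 290844/1925 ≈ 151.09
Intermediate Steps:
x = -8079/770 (x = -8 + (706/(-308) + 123/(-615)) = -8 + (706*(-1/308) + 123*(-1/615)) = -8 + (-353/154 - ⅕) = -8 - 1919/770 = -8079/770 ≈ -10.492)
k = -72/5 (k = (1 - 7/(-5))*(-6) = (1 - 7*(-⅕))*(-6) = (1 + 7/5)*(-6) = (12/5)*(-6) = -72/5 ≈ -14.400)
x*k = -8079/770*(-72/5) = 290844/1925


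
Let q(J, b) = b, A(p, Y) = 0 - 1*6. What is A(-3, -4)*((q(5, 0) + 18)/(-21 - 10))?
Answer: 108/31 ≈ 3.4839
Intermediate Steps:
A(p, Y) = -6 (A(p, Y) = 0 - 6 = -6)
A(-3, -4)*((q(5, 0) + 18)/(-21 - 10)) = -6*(0 + 18)/(-21 - 10) = -108/(-31) = -108*(-1)/31 = -6*(-18/31) = 108/31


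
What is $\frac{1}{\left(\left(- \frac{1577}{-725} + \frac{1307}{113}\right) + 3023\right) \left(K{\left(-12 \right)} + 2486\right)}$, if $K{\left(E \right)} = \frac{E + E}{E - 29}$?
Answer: $\frac{134357}{1014545437978} \approx 1.3243 \cdot 10^{-7}$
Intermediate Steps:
$K{\left(E \right)} = \frac{2 E}{-29 + E}$
$\frac{1}{\left(\left(- \frac{1577}{-725} + \frac{1307}{113}\right) + 3023\right) \left(K{\left(-12 \right)} + 2486\right)} = \frac{1}{\left(\left(- \frac{1577}{-725} + \frac{1307}{113}\right) + 3023\right) \left(2 \left(-12\right) \frac{1}{-29 - 12} + 2486\right)} = \frac{1}{\left(\left(\left(-1577\right) \left(- \frac{1}{725}\right) + 1307 \cdot \frac{1}{113}\right) + 3023\right) \left(2 \left(-12\right) \frac{1}{-41} + 2486\right)} = \frac{1}{\left(\left(\frac{1577}{725} + \frac{1307}{113}\right) + 3023\right) \left(2 \left(-12\right) \left(- \frac{1}{41}\right) + 2486\right)} = \frac{1}{\left(\frac{1125776}{81925} + 3023\right) \left(\frac{24}{41} + 2486\right)} = \frac{1}{\frac{248785051}{81925} \cdot \frac{101950}{41}} = \frac{1}{\frac{1014545437978}{134357}} = \frac{134357}{1014545437978}$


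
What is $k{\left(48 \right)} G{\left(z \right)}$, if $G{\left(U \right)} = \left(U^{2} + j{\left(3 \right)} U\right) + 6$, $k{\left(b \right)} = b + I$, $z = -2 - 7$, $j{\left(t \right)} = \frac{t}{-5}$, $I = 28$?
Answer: $\frac{35112}{5} \approx 7022.4$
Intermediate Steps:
$j{\left(t \right)} = - \frac{t}{5}$ ($j{\left(t \right)} = t \left(- \frac{1}{5}\right) = - \frac{t}{5}$)
$z = -9$ ($z = -2 - 7 = -9$)
$k{\left(b \right)} = 28 + b$ ($k{\left(b \right)} = b + 28 = 28 + b$)
$G{\left(U \right)} = 6 + U^{2} - \frac{3 U}{5}$ ($G{\left(U \right)} = \left(U^{2} + \left(- \frac{1}{5}\right) 3 U\right) + 6 = \left(U^{2} - \frac{3 U}{5}\right) + 6 = 6 + U^{2} - \frac{3 U}{5}$)
$k{\left(48 \right)} G{\left(z \right)} = \left(28 + 48\right) \left(6 + \left(-9\right)^{2} - - \frac{27}{5}\right) = 76 \left(6 + 81 + \frac{27}{5}\right) = 76 \cdot \frac{462}{5} = \frac{35112}{5}$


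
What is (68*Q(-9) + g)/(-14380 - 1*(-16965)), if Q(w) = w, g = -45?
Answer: -657/2585 ≈ -0.25416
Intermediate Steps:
(68*Q(-9) + g)/(-14380 - 1*(-16965)) = (68*(-9) - 45)/(-14380 - 1*(-16965)) = (-612 - 45)/(-14380 + 16965) = -657/2585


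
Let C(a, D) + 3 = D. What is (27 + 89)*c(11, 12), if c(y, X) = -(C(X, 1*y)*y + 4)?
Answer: -10672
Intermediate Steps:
C(a, D) = -3 + D
c(y, X) = -4 - y*(-3 + y) (c(y, X) = -((-3 + 1*y)*y + 4) = -((-3 + y)*y + 4) = -(y*(-3 + y) + 4) = -(4 + y*(-3 + y)) = -4 - y*(-3 + y))
(27 + 89)*c(11, 12) = (27 + 89)*(-4 - 1*11*(-3 + 11)) = 116*(-4 - 1*11*8) = 116*(-4 - 88) = 116*(-92) = -10672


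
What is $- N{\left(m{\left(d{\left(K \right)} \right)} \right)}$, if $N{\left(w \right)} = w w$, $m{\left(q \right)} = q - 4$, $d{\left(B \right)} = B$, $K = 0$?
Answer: $-16$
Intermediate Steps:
$m{\left(q \right)} = -4 + q$
$N{\left(w \right)} = w^{2}$
$- N{\left(m{\left(d{\left(K \right)} \right)} \right)} = - \left(-4 + 0\right)^{2} = - \left(-4\right)^{2} = \left(-1\right) 16 = -16$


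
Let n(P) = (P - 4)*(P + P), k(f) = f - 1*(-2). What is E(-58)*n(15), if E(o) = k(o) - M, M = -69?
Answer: 4290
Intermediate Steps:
k(f) = 2 + f (k(f) = f + 2 = 2 + f)
n(P) = 2*P*(-4 + P) (n(P) = (-4 + P)*(2*P) = 2*P*(-4 + P))
E(o) = 71 + o (E(o) = (2 + o) - 1*(-69) = (2 + o) + 69 = 71 + o)
E(-58)*n(15) = (71 - 58)*(2*15*(-4 + 15)) = 13*(2*15*11) = 13*330 = 4290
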